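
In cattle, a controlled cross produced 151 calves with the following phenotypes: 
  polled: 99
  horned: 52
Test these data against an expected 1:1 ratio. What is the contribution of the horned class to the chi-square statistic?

Under the 1:1 hypothesis (Σ ratio = 2, N = 151):
  polled: 151 × 1/2 = 75.5
  horned: 151 × 1/2 = 75.5
Contribution of horned: (52 − 75.5)² / 75.5 = 7.3146

7.315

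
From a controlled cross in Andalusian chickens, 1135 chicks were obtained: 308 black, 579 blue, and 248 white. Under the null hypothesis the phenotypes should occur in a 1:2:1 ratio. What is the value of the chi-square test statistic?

Under the 1:2:1 hypothesis (Σ ratio = 4, N = 1135):
  black: 1135 × 1/4 = 283.75
  blue: 1135 × 2/4 = 567.5
  white: 1135 × 1/4 = 283.75
χ² = Σ (O − E)² / E
  black: (308 − 283.75)² / 283.75 = 2.0725
  blue: (579 − 567.5)² / 567.5 = 0.2330
  white: (248 − 283.75)² / 283.75 = 4.5042
χ² = 2.0725 + 0.2330 + 4.5042 = 6.8097 ≈ 6.810

6.810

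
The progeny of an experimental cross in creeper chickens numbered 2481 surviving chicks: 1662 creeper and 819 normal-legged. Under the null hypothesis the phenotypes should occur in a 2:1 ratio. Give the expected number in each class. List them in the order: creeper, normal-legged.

Under the 2:1 hypothesis (Σ ratio = 3, N = 2481):
  creeper: 2481 × 2/3 = 1654
  normal-legged: 2481 × 1/3 = 827

1654, 827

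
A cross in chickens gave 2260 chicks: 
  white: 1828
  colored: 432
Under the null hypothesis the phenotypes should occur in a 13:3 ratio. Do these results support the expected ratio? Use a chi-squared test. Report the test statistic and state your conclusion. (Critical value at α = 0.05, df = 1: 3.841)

Total ratio parts = 16. Expected numbers out of 2260:
  white: 2260 × 13/16 = 1836.25
  colored: 2260 × 3/16 = 423.75
χ² = Σ (O − E)² / E
  white: (1828 − 1836.25)² / 1836.25 = 0.0371
  colored: (432 − 423.75)² / 423.75 = 0.1606
χ² = 0.0371 + 0.1606 = 0.1977 ≈ 0.198
Degrees of freedom = 2 − 1 = 1; critical value at α = 0.05 is 3.841.
Since 0.198 < 3.841, we fail to reject the null hypothesis — the data are consistent with the 13:3 ratio.

0.198; consistent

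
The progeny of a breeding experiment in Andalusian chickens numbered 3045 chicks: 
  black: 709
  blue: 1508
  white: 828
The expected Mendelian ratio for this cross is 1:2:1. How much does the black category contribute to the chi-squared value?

The 1:2:1 ratio has 4 parts, so with N = 3045 the expected counts are:
  black: 3045 × 1/4 = 761.25
  blue: 3045 × 2/4 = 1522.5
  white: 3045 × 1/4 = 761.25
Contribution of black: (709 − 761.25)² / 761.25 = 3.5863

3.586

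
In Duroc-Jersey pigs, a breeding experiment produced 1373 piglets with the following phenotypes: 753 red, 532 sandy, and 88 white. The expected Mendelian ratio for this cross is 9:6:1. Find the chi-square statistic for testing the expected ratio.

The 9:6:1 ratio has 16 parts, so with N = 1373 the expected counts are:
  red: 1373 × 9/16 = 772.3125
  sandy: 1373 × 6/16 = 514.875
  white: 1373 × 1/16 = 85.8125
χ² = Σ (O − E)² / E
  red: (753 − 772.3125)² / 772.3125 = 0.4829
  sandy: (532 − 514.875)² / 514.875 = 0.5696
  white: (88 − 85.8125)² / 85.8125 = 0.0558
χ² = 0.4829 + 0.5696 + 0.0558 = 1.1083 ≈ 1.108

1.108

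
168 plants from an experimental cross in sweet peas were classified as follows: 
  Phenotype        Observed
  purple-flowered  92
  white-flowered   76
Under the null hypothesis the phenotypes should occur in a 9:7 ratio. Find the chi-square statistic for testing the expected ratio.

0.151

Total ratio parts = 16. Expected numbers out of 168:
  purple-flowered: 168 × 9/16 = 94.5
  white-flowered: 168 × 7/16 = 73.5
χ² = Σ (O − E)² / E
  purple-flowered: (92 − 94.5)² / 94.5 = 0.0661
  white-flowered: (76 − 73.5)² / 73.5 = 0.0850
χ² = 0.0661 + 0.0850 = 0.1511 ≈ 0.151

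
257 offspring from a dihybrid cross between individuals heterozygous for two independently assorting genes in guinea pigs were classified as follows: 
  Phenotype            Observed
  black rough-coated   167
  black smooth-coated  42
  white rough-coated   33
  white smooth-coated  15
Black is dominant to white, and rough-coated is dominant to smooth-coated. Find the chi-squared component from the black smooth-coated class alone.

A dihybrid F₂ with independent assortment and complete dominance at both loci gives a 9:3:3:1 phenotypic ratio.
The 9:3:3:1 ratio has 16 parts, so with N = 257 the expected counts are:
  black rough-coated: 257 × 9/16 = 144.5625
  black smooth-coated: 257 × 3/16 = 48.1875
  white rough-coated: 257 × 3/16 = 48.1875
  white smooth-coated: 257 × 1/16 = 16.0625
Contribution of black smooth-coated: (42 − 48.1875)² / 48.1875 = 0.7945

0.795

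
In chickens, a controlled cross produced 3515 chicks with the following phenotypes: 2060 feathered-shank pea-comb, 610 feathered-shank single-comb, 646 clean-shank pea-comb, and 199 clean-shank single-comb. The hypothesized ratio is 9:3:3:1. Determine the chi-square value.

9.328

Total ratio parts = 16. Expected numbers out of 3515:
  feathered-shank pea-comb: 3515 × 9/16 = 1977.1875
  feathered-shank single-comb: 3515 × 3/16 = 659.0625
  clean-shank pea-comb: 3515 × 3/16 = 659.0625
  clean-shank single-comb: 3515 × 1/16 = 219.6875
χ² = Σ (O − E)² / E
  feathered-shank pea-comb: (2060 − 1977.1875)² / 1977.1875 = 3.4685
  feathered-shank single-comb: (610 − 659.0625)² / 659.0625 = 3.6524
  clean-shank pea-comb: (646 − 659.0625)² / 659.0625 = 0.2589
  clean-shank single-comb: (199 − 219.6875)² / 219.6875 = 1.9481
χ² = 3.4685 + 3.6524 + 0.2589 + 1.9481 = 9.3279 ≈ 9.328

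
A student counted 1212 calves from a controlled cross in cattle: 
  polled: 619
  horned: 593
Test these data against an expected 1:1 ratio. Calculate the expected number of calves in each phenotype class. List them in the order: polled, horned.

606, 606

Under the 1:1 hypothesis (Σ ratio = 2, N = 1212):
  polled: 1212 × 1/2 = 606
  horned: 1212 × 1/2 = 606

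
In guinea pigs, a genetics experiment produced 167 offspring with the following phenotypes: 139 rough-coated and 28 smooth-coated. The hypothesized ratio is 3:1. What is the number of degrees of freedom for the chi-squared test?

A goodness-of-fit test with 2 phenotype classes has df = 2 − 1 = 1.

1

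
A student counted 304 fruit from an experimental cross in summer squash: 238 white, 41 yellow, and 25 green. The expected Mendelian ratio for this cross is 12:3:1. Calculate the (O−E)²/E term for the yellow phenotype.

4.491

Under the 12:3:1 hypothesis (Σ ratio = 16, N = 304):
  white: 304 × 12/16 = 228
  yellow: 304 × 3/16 = 57
  green: 304 × 1/16 = 19
Contribution of yellow: (41 − 57)² / 57 = 4.4912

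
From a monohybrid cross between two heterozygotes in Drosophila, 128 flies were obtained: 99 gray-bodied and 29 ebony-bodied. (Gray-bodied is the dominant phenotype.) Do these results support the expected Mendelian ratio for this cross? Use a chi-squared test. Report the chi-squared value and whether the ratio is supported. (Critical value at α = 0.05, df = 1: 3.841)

0.375; consistent

For a monohybrid cross between heterozygotes with complete dominance, the expected phenotypic ratio is 3:1.
Total ratio parts = 4. Expected numbers out of 128:
  gray-bodied: 128 × 3/4 = 96
  ebony-bodied: 128 × 1/4 = 32
χ² = Σ (O − E)² / E
  gray-bodied: (99 − 96)² / 96 = 0.0938
  ebony-bodied: (29 − 32)² / 32 = 0.2812
χ² = 0.0938 + 0.2812 = 0.375
Degrees of freedom = 2 − 1 = 1; critical value at α = 0.05 is 3.841.
Since 0.375 < 3.841, we fail to reject the null hypothesis — the data are consistent with the 3:1 ratio.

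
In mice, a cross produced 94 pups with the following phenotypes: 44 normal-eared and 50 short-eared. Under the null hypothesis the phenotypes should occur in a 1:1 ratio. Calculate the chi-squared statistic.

0.383

Under the 1:1 hypothesis (Σ ratio = 2, N = 94):
  normal-eared: 94 × 1/2 = 47
  short-eared: 94 × 1/2 = 47
χ² = Σ (O − E)² / E
  normal-eared: (44 − 47)² / 47 = 0.1915
  short-eared: (50 − 47)² / 47 = 0.1915
χ² = 0.1915 + 0.1915 = 0.383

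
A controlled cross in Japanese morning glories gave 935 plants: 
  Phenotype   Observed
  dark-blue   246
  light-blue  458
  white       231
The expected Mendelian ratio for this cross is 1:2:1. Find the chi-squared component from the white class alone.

0.032

Under the 1:2:1 hypothesis (Σ ratio = 4, N = 935):
  dark-blue: 935 × 1/4 = 233.75
  light-blue: 935 × 2/4 = 467.5
  white: 935 × 1/4 = 233.75
Contribution of white: (231 − 233.75)² / 233.75 = 0.0324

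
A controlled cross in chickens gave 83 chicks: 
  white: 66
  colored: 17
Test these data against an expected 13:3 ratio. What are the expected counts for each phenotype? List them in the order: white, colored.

67.4375, 15.5625

Expected counts for N = 83 under a 13:3 ratio (total parts = 16):
  white: 83 × 13/16 = 67.4375
  colored: 83 × 3/16 = 15.5625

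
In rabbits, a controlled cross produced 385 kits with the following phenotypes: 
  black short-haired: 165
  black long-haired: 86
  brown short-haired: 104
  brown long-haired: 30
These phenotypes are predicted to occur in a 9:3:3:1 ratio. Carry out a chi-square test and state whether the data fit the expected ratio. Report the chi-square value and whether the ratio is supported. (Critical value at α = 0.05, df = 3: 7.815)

30.404; not consistent

Expected counts for N = 385 under a 9:3:3:1 ratio (total parts = 16):
  black short-haired: 385 × 9/16 = 216.5625
  black long-haired: 385 × 3/16 = 72.1875
  brown short-haired: 385 × 3/16 = 72.1875
  brown long-haired: 385 × 1/16 = 24.0625
χ² = Σ (O − E)² / E
  black short-haired: (165 − 216.5625)² / 216.5625 = 12.2768
  black long-haired: (86 − 72.1875)² / 72.1875 = 2.6429
  brown short-haired: (104 − 72.1875)² / 72.1875 = 14.0195
  brown long-haired: (30 − 24.0625)² / 24.0625 = 1.4651
χ² = 12.2768 + 2.6429 + 14.0195 + 1.4651 = 30.4043 ≈ 30.404
Degrees of freedom = 4 − 1 = 3; critical value at α = 0.05 is 7.815.
Since 30.404 > 7.815, we reject the null hypothesis — the data do not fit the 9:3:3:1 ratio.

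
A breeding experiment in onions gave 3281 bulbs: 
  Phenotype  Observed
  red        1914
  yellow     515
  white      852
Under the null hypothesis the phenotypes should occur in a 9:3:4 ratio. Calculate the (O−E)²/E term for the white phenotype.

Under the 9:3:4 hypothesis (Σ ratio = 16, N = 3281):
  red: 3281 × 9/16 = 1845.5625
  yellow: 3281 × 3/16 = 615.1875
  white: 3281 × 4/16 = 820.25
Contribution of white: (852 − 820.25)² / 820.25 = 1.2290

1.229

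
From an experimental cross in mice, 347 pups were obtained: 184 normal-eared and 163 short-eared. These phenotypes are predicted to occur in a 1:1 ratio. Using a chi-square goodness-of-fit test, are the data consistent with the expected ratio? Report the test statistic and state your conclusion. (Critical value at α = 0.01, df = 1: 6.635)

1.271; consistent

Expected counts for N = 347 under a 1:1 ratio (total parts = 2):
  normal-eared: 347 × 1/2 = 173.5
  short-eared: 347 × 1/2 = 173.5
χ² = Σ (O − E)² / E
  normal-eared: (184 − 173.5)² / 173.5 = 0.6354
  short-eared: (163 − 173.5)² / 173.5 = 0.6354
χ² = 0.6354 + 0.6354 = 1.2708 ≈ 1.271
Degrees of freedom = 2 − 1 = 1; critical value at α = 0.01 is 6.635.
Since 1.271 < 6.635, we fail to reject the null hypothesis — the data are consistent with the 1:1 ratio.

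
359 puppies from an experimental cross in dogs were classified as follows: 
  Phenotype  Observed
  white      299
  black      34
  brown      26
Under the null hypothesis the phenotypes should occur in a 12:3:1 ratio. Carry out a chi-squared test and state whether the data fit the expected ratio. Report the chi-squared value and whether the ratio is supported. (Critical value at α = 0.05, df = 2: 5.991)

Total ratio parts = 16. Expected numbers out of 359:
  white: 359 × 12/16 = 269.25
  black: 359 × 3/16 = 67.3125
  brown: 359 × 1/16 = 22.4375
χ² = Σ (O − E)² / E
  white: (299 − 269.25)² / 269.25 = 3.2871
  black: (34 − 67.3125)² / 67.3125 = 16.4861
  brown: (26 − 22.4375)² / 22.4375 = 0.5656
χ² = 3.2871 + 16.4861 + 0.5656 = 20.3388 ≈ 20.339
Degrees of freedom = 3 − 1 = 2; critical value at α = 0.05 is 5.991.
Since 20.339 > 5.991, we reject the null hypothesis — the data do not fit the 12:3:1 ratio.

20.339; not consistent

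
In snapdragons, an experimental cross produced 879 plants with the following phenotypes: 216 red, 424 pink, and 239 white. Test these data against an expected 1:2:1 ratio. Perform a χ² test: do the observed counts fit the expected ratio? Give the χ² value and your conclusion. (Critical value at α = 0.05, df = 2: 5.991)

Total ratio parts = 4. Expected numbers out of 879:
  red: 879 × 1/4 = 219.75
  pink: 879 × 2/4 = 439.5
  white: 879 × 1/4 = 219.75
χ² = Σ (O − E)² / E
  red: (216 − 219.75)² / 219.75 = 0.0640
  pink: (424 − 439.5)² / 439.5 = 0.5466
  white: (239 − 219.75)² / 219.75 = 1.6863
χ² = 0.0640 + 0.5466 + 1.6863 = 2.2969 ≈ 2.297
Degrees of freedom = 3 − 1 = 2; critical value at α = 0.05 is 5.991.
Since 2.297 < 5.991, we fail to reject the null hypothesis — the data are consistent with the 1:2:1 ratio.

2.297; consistent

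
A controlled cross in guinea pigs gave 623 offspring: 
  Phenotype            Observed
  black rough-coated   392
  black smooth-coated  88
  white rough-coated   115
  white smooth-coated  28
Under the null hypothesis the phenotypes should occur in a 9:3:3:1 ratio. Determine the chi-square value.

Total ratio parts = 16. Expected numbers out of 623:
  black rough-coated: 623 × 9/16 = 350.4375
  black smooth-coated: 623 × 3/16 = 116.8125
  white rough-coated: 623 × 3/16 = 116.8125
  white smooth-coated: 623 × 1/16 = 38.9375
χ² = Σ (O − E)² / E
  black rough-coated: (392 − 350.4375)² / 350.4375 = 4.9294
  black smooth-coated: (88 − 116.8125)² / 116.8125 = 7.1068
  white rough-coated: (115 − 116.8125)² / 116.8125 = 0.0281
  white smooth-coated: (28 − 38.9375)² / 38.9375 = 3.0723
χ² = 4.9294 + 7.1068 + 0.0281 + 3.0723 = 15.1366 ≈ 15.137

15.137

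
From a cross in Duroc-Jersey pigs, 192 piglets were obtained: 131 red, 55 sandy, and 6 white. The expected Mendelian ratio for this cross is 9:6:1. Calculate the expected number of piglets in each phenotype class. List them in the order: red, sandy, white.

108, 72, 12

Total ratio parts = 16. Expected numbers out of 192:
  red: 192 × 9/16 = 108
  sandy: 192 × 6/16 = 72
  white: 192 × 1/16 = 12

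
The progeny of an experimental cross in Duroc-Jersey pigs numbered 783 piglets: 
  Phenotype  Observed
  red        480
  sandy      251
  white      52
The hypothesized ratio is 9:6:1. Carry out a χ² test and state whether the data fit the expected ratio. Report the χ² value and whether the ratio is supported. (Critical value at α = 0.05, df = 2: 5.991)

9.933; not consistent

Under the 9:6:1 hypothesis (Σ ratio = 16, N = 783):
  red: 783 × 9/16 = 440.4375
  sandy: 783 × 6/16 = 293.625
  white: 783 × 1/16 = 48.9375
χ² = Σ (O − E)² / E
  red: (480 − 440.4375)² / 440.4375 = 3.5537
  sandy: (251 − 293.625)² / 293.625 = 6.1878
  white: (52 − 48.9375)² / 48.9375 = 0.1917
χ² = 3.5537 + 6.1878 + 0.1917 = 9.9332 ≈ 9.933
Degrees of freedom = 3 − 1 = 2; critical value at α = 0.05 is 5.991.
Since 9.933 > 5.991, we reject the null hypothesis — the data do not fit the 9:6:1 ratio.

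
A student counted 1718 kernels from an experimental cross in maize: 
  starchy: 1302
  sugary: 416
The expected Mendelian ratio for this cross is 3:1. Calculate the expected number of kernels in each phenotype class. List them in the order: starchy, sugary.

Total ratio parts = 4. Expected numbers out of 1718:
  starchy: 1718 × 3/4 = 1288.5
  sugary: 1718 × 1/4 = 429.5

1288.5, 429.5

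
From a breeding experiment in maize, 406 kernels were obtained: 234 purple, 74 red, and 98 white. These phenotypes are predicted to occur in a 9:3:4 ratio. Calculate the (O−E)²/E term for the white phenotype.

Expected counts for N = 406 under a 9:3:4 ratio (total parts = 16):
  purple: 406 × 9/16 = 228.375
  red: 406 × 3/16 = 76.125
  white: 406 × 4/16 = 101.5
Contribution of white: (98 − 101.5)² / 101.5 = 0.1207

0.121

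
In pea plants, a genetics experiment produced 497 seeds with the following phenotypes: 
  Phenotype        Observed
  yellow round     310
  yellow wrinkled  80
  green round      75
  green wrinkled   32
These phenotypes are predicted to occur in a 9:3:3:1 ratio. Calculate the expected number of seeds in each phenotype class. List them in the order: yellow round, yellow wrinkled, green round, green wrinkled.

279.5625, 93.1875, 93.1875, 31.0625

Expected counts for N = 497 under a 9:3:3:1 ratio (total parts = 16):
  yellow round: 497 × 9/16 = 279.5625
  yellow wrinkled: 497 × 3/16 = 93.1875
  green round: 497 × 3/16 = 93.1875
  green wrinkled: 497 × 1/16 = 31.0625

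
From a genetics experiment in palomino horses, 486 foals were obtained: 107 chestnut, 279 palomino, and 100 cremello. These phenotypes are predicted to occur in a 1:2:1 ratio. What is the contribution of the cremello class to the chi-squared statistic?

Total ratio parts = 4. Expected numbers out of 486:
  chestnut: 486 × 1/4 = 121.5
  palomino: 486 × 2/4 = 243
  cremello: 486 × 1/4 = 121.5
Contribution of cremello: (100 − 121.5)² / 121.5 = 3.8045

3.805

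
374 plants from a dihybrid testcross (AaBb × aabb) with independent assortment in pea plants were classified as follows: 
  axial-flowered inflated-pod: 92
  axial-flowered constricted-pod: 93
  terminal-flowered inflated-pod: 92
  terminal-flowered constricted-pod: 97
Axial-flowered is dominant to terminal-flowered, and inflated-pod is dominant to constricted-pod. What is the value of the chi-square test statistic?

0.182

A dihybrid testcross with independent assortment gives a 1:1:1:1 ratio.
Total ratio parts = 4. Expected numbers out of 374:
  axial-flowered inflated-pod: 374 × 1/4 = 93.5
  axial-flowered constricted-pod: 374 × 1/4 = 93.5
  terminal-flowered inflated-pod: 374 × 1/4 = 93.5
  terminal-flowered constricted-pod: 374 × 1/4 = 93.5
χ² = Σ (O − E)² / E
  axial-flowered inflated-pod: (92 − 93.5)² / 93.5 = 0.0241
  axial-flowered constricted-pod: (93 − 93.5)² / 93.5 = 0.0027
  terminal-flowered inflated-pod: (92 − 93.5)² / 93.5 = 0.0241
  terminal-flowered constricted-pod: (97 − 93.5)² / 93.5 = 0.1310
χ² = 0.0241 + 0.0027 + 0.0241 + 0.1310 = 0.1819 ≈ 0.182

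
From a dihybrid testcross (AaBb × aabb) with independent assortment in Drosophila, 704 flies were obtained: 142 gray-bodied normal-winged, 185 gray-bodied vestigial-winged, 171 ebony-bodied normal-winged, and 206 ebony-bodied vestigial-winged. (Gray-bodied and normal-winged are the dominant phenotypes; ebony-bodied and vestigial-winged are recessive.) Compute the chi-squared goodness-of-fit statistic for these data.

12.284

A dihybrid testcross with independent assortment gives a 1:1:1:1 ratio.
Expected counts for N = 704 under a 1:1:1:1 ratio (total parts = 4):
  gray-bodied normal-winged: 704 × 1/4 = 176
  gray-bodied vestigial-winged: 704 × 1/4 = 176
  ebony-bodied normal-winged: 704 × 1/4 = 176
  ebony-bodied vestigial-winged: 704 × 1/4 = 176
χ² = Σ (O − E)² / E
  gray-bodied normal-winged: (142 − 176)² / 176 = 6.5682
  gray-bodied vestigial-winged: (185 − 176)² / 176 = 0.4602
  ebony-bodied normal-winged: (171 − 176)² / 176 = 0.1420
  ebony-bodied vestigial-winged: (206 − 176)² / 176 = 5.1136
χ² = 6.5682 + 0.4602 + 0.1420 + 5.1136 = 12.284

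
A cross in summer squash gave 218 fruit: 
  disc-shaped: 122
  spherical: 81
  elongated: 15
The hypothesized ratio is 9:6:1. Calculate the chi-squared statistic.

Under the 9:6:1 hypothesis (Σ ratio = 16, N = 218):
  disc-shaped: 218 × 9/16 = 122.625
  spherical: 218 × 6/16 = 81.75
  elongated: 218 × 1/16 = 13.625
χ² = Σ (O − E)² / E
  disc-shaped: (122 − 122.625)² / 122.625 = 0.0032
  spherical: (81 − 81.75)² / 81.75 = 0.0069
  elongated: (15 − 13.625)² / 13.625 = 0.1388
χ² = 0.0032 + 0.0069 + 0.1388 = 0.1489 ≈ 0.149

0.149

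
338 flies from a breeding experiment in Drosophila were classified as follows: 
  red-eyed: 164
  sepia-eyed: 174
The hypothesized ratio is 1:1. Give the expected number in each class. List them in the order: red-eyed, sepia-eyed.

169, 169

The 1:1 ratio has 2 parts, so with N = 338 the expected counts are:
  red-eyed: 338 × 1/2 = 169
  sepia-eyed: 338 × 1/2 = 169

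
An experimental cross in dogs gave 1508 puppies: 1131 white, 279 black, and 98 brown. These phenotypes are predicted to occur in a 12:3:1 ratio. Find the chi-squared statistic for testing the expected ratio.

0.199

Expected counts for N = 1508 under a 12:3:1 ratio (total parts = 16):
  white: 1508 × 12/16 = 1131
  black: 1508 × 3/16 = 282.75
  brown: 1508 × 1/16 = 94.25
χ² = Σ (O − E)² / E
  white: (1131 − 1131)² / 1131 = 0.0000
  black: (279 − 282.75)² / 282.75 = 0.0497
  brown: (98 − 94.25)² / 94.25 = 0.1492
χ² = 0.0000 + 0.0497 + 0.1492 = 0.1989 ≈ 0.199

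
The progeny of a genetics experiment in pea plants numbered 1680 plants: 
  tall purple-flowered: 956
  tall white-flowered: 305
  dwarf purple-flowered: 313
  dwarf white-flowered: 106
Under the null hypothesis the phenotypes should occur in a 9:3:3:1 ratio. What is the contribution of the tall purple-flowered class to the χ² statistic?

0.128

Expected counts for N = 1680 under a 9:3:3:1 ratio (total parts = 16):
  tall purple-flowered: 1680 × 9/16 = 945
  tall white-flowered: 1680 × 3/16 = 315
  dwarf purple-flowered: 1680 × 3/16 = 315
  dwarf white-flowered: 1680 × 1/16 = 105
Contribution of tall purple-flowered: (956 − 945)² / 945 = 0.1280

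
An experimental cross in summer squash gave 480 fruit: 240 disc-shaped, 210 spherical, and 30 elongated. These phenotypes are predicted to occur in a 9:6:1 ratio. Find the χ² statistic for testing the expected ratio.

8.333

Under the 9:6:1 hypothesis (Σ ratio = 16, N = 480):
  disc-shaped: 480 × 9/16 = 270
  spherical: 480 × 6/16 = 180
  elongated: 480 × 1/16 = 30
χ² = Σ (O − E)² / E
  disc-shaped: (240 − 270)² / 270 = 3.3333
  spherical: (210 − 180)² / 180 = 5.0000
  elongated: (30 − 30)² / 30 = 0.0000
χ² = 3.3333 + 5.0000 + 0.0000 = 8.3333 ≈ 8.333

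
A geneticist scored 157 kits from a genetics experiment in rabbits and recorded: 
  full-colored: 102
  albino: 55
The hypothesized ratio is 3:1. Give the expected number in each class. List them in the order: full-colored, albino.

Expected counts for N = 157 under a 3:1 ratio (total parts = 4):
  full-colored: 157 × 3/4 = 117.75
  albino: 157 × 1/4 = 39.25

117.75, 39.25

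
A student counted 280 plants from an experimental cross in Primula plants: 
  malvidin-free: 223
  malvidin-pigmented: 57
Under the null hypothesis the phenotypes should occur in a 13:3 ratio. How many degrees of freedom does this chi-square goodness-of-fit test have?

A goodness-of-fit test with 2 phenotype classes has df = 2 − 1 = 1.

1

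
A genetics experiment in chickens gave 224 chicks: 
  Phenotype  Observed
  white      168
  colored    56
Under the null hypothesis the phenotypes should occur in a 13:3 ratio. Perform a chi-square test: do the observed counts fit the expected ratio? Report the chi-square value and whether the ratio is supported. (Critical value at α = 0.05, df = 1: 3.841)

The 13:3 ratio has 16 parts, so with N = 224 the expected counts are:
  white: 224 × 13/16 = 182
  colored: 224 × 3/16 = 42
χ² = Σ (O − E)² / E
  white: (168 − 182)² / 182 = 1.0769
  colored: (56 − 42)² / 42 = 4.6667
χ² = 1.0769 + 4.6667 = 5.7436 ≈ 5.744
Degrees of freedom = 2 − 1 = 1; critical value at α = 0.05 is 3.841.
Since 5.744 > 3.841, we reject the null hypothesis — the data do not fit the 13:3 ratio.

5.744; not consistent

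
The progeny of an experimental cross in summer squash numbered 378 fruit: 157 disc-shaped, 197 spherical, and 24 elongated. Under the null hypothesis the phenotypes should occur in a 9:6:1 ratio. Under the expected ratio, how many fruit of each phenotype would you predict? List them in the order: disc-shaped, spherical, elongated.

212.625, 141.75, 23.625

Under the 9:6:1 hypothesis (Σ ratio = 16, N = 378):
  disc-shaped: 378 × 9/16 = 212.625
  spherical: 378 × 6/16 = 141.75
  elongated: 378 × 1/16 = 23.625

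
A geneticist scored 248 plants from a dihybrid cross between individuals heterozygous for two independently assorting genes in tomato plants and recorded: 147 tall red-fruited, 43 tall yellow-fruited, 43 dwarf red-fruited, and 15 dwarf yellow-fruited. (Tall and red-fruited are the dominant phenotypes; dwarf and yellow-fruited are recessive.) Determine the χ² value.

A dihybrid F₂ with independent assortment and complete dominance at both loci gives a 9:3:3:1 phenotypic ratio.
The 9:3:3:1 ratio has 16 parts, so with N = 248 the expected counts are:
  tall red-fruited: 248 × 9/16 = 139.5
  tall yellow-fruited: 248 × 3/16 = 46.5
  dwarf red-fruited: 248 × 3/16 = 46.5
  dwarf yellow-fruited: 248 × 1/16 = 15.5
χ² = Σ (O − E)² / E
  tall red-fruited: (147 − 139.5)² / 139.5 = 0.4032
  tall yellow-fruited: (43 − 46.5)² / 46.5 = 0.2634
  dwarf red-fruited: (43 − 46.5)² / 46.5 = 0.2634
  dwarf yellow-fruited: (15 − 15.5)² / 15.5 = 0.0161
χ² = 0.4032 + 0.2634 + 0.2634 + 0.0161 = 0.9461 ≈ 0.946

0.946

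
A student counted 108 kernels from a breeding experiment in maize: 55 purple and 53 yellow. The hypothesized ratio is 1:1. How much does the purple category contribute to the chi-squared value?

0.019

Expected counts for N = 108 under a 1:1 ratio (total parts = 2):
  purple: 108 × 1/2 = 54
  yellow: 108 × 1/2 = 54
Contribution of purple: (55 − 54)² / 54 = 0.0185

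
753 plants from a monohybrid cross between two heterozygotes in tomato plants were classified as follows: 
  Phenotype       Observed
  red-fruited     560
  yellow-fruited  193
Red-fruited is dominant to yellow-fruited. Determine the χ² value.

For a monohybrid cross between heterozygotes with complete dominance, the expected phenotypic ratio is 3:1.
Expected counts for N = 753 under a 3:1 ratio (total parts = 4):
  red-fruited: 753 × 3/4 = 564.75
  yellow-fruited: 753 × 1/4 = 188.25
χ² = Σ (O − E)² / E
  red-fruited: (560 − 564.75)² / 564.75 = 0.0400
  yellow-fruited: (193 − 188.25)² / 188.25 = 0.1199
χ² = 0.0400 + 0.1199 = 0.1599 ≈ 0.160

0.160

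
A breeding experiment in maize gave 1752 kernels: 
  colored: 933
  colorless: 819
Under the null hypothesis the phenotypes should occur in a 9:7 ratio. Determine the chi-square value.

6.393

Expected counts for N = 1752 under a 9:7 ratio (total parts = 16):
  colored: 1752 × 9/16 = 985.5
  colorless: 1752 × 7/16 = 766.5
χ² = Σ (O − E)² / E
  colored: (933 − 985.5)² / 985.5 = 2.7968
  colorless: (819 − 766.5)² / 766.5 = 3.5959
χ² = 2.7968 + 3.5959 = 6.3927 ≈ 6.393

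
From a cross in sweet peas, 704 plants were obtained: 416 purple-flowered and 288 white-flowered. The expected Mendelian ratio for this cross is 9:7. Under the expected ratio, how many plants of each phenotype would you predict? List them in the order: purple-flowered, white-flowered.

Total ratio parts = 16. Expected numbers out of 704:
  purple-flowered: 704 × 9/16 = 396
  white-flowered: 704 × 7/16 = 308

396, 308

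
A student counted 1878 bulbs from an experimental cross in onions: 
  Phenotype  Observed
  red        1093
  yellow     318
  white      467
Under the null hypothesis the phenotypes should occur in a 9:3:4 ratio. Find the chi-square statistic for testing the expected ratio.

4.590

The 9:3:4 ratio has 16 parts, so with N = 1878 the expected counts are:
  red: 1878 × 9/16 = 1056.375
  yellow: 1878 × 3/16 = 352.125
  white: 1878 × 4/16 = 469.5
χ² = Σ (O − E)² / E
  red: (1093 − 1056.375)² / 1056.375 = 1.2698
  yellow: (318 − 352.125)² / 352.125 = 3.3071
  white: (467 − 469.5)² / 469.5 = 0.0133
χ² = 1.2698 + 3.3071 + 0.0133 = 4.5902 ≈ 4.590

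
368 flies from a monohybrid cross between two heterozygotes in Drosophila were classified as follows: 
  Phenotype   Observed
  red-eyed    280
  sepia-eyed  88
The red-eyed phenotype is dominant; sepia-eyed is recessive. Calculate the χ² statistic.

For a monohybrid cross between heterozygotes with complete dominance, the expected phenotypic ratio is 3:1.
Under the 3:1 hypothesis (Σ ratio = 4, N = 368):
  red-eyed: 368 × 3/4 = 276
  sepia-eyed: 368 × 1/4 = 92
χ² = Σ (O − E)² / E
  red-eyed: (280 − 276)² / 276 = 0.0580
  sepia-eyed: (88 − 92)² / 92 = 0.1739
χ² = 0.0580 + 0.1739 = 0.2319 ≈ 0.232

0.232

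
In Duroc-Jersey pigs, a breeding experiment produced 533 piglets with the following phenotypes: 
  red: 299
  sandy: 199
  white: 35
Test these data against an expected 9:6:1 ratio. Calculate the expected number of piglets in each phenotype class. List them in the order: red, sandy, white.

299.8125, 199.875, 33.3125

The 9:6:1 ratio has 16 parts, so with N = 533 the expected counts are:
  red: 533 × 9/16 = 299.8125
  sandy: 533 × 6/16 = 199.875
  white: 533 × 1/16 = 33.3125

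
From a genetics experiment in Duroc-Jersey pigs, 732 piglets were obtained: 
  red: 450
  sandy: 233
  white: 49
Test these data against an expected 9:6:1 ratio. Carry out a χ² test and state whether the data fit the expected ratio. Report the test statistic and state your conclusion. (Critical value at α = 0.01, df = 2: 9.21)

10.058; not consistent

The 9:6:1 ratio has 16 parts, so with N = 732 the expected counts are:
  red: 732 × 9/16 = 411.75
  sandy: 732 × 6/16 = 274.5
  white: 732 × 1/16 = 45.75
χ² = Σ (O − E)² / E
  red: (450 − 411.75)² / 411.75 = 3.5533
  sandy: (233 − 274.5)² / 274.5 = 6.2741
  white: (49 − 45.75)² / 45.75 = 0.2309
χ² = 3.5533 + 6.2741 + 0.2309 = 10.0583 ≈ 10.058
Degrees of freedom = 3 − 1 = 2; critical value at α = 0.01 is 9.21.
Since 10.058 > 9.21, we reject the null hypothesis — the data do not fit the 9:6:1 ratio.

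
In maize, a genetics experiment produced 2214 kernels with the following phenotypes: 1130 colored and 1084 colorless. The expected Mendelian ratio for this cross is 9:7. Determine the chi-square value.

Under the 9:7 hypothesis (Σ ratio = 16, N = 2214):
  colored: 2214 × 9/16 = 1245.375
  colorless: 2214 × 7/16 = 968.625
χ² = Σ (O − E)² / E
  colored: (1130 − 1245.375)² / 1245.375 = 10.6887
  colorless: (1084 − 968.625)² / 968.625 = 13.7426
χ² = 10.6887 + 13.7426 = 24.4313 ≈ 24.431

24.431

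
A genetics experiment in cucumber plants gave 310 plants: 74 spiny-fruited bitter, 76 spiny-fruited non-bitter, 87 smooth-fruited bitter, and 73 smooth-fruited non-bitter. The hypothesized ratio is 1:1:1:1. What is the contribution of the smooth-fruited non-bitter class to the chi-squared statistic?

The 1:1:1:1 ratio has 4 parts, so with N = 310 the expected counts are:
  spiny-fruited bitter: 310 × 1/4 = 77.5
  spiny-fruited non-bitter: 310 × 1/4 = 77.5
  smooth-fruited bitter: 310 × 1/4 = 77.5
  smooth-fruited non-bitter: 310 × 1/4 = 77.5
Contribution of smooth-fruited non-bitter: (73 − 77.5)² / 77.5 = 0.2613

0.261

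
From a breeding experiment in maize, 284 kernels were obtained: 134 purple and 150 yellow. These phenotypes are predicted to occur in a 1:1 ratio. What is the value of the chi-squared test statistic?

The 1:1 ratio has 2 parts, so with N = 284 the expected counts are:
  purple: 284 × 1/2 = 142
  yellow: 284 × 1/2 = 142
χ² = Σ (O − E)² / E
  purple: (134 − 142)² / 142 = 0.4507
  yellow: (150 − 142)² / 142 = 0.4507
χ² = 0.4507 + 0.4507 = 0.9014 ≈ 0.901

0.901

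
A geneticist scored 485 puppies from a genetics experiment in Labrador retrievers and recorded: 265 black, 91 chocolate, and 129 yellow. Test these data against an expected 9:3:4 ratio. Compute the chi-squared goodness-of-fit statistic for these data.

The 9:3:4 ratio has 16 parts, so with N = 485 the expected counts are:
  black: 485 × 9/16 = 272.8125
  chocolate: 485 × 3/16 = 90.9375
  yellow: 485 × 4/16 = 121.25
χ² = Σ (O − E)² / E
  black: (265 − 272.8125)² / 272.8125 = 0.2237
  chocolate: (91 − 90.9375)² / 90.9375 = 0.0000
  yellow: (129 − 121.25)² / 121.25 = 0.4954
χ² = 0.2237 + 0.0000 + 0.4954 = 0.7191 ≈ 0.719

0.719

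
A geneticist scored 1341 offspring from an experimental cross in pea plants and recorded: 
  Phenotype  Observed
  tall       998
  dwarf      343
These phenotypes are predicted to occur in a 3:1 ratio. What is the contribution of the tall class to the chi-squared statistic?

Expected counts for N = 1341 under a 3:1 ratio (total parts = 4):
  tall: 1341 × 3/4 = 1005.75
  dwarf: 1341 × 1/4 = 335.25
Contribution of tall: (998 − 1005.75)² / 1005.75 = 0.0597

0.060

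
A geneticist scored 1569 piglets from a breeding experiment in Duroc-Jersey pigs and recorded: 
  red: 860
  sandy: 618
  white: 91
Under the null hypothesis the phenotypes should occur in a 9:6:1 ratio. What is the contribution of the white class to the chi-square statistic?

Under the 9:6:1 hypothesis (Σ ratio = 16, N = 1569):
  red: 1569 × 9/16 = 882.5625
  sandy: 1569 × 6/16 = 588.375
  white: 1569 × 1/16 = 98.0625
Contribution of white: (91 − 98.0625)² / 98.0625 = 0.5086

0.509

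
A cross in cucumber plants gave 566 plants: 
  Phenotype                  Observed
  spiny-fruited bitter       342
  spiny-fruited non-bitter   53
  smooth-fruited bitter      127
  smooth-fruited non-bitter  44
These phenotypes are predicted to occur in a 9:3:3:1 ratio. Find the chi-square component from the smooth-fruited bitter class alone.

The 9:3:3:1 ratio has 16 parts, so with N = 566 the expected counts are:
  spiny-fruited bitter: 566 × 9/16 = 318.375
  spiny-fruited non-bitter: 566 × 3/16 = 106.125
  smooth-fruited bitter: 566 × 3/16 = 106.125
  smooth-fruited non-bitter: 566 × 1/16 = 35.375
Contribution of smooth-fruited bitter: (127 − 106.125)² / 106.125 = 4.1062

4.106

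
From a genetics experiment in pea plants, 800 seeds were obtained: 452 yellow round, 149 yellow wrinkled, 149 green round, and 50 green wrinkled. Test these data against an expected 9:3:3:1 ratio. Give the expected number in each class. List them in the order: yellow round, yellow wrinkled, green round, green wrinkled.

450, 150, 150, 50

The 9:3:3:1 ratio has 16 parts, so with N = 800 the expected counts are:
  yellow round: 800 × 9/16 = 450
  yellow wrinkled: 800 × 3/16 = 150
  green round: 800 × 3/16 = 150
  green wrinkled: 800 × 1/16 = 50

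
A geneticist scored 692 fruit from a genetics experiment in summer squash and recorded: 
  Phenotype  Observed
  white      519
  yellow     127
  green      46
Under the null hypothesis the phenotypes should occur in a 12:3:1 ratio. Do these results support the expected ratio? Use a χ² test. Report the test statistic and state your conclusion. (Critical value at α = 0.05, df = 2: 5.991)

0.233; consistent

Total ratio parts = 16. Expected numbers out of 692:
  white: 692 × 12/16 = 519
  yellow: 692 × 3/16 = 129.75
  green: 692 × 1/16 = 43.25
χ² = Σ (O − E)² / E
  white: (519 − 519)² / 519 = 0.0000
  yellow: (127 − 129.75)² / 129.75 = 0.0583
  green: (46 − 43.25)² / 43.25 = 0.1749
χ² = 0.0000 + 0.0583 + 0.1749 = 0.2332 ≈ 0.233
Degrees of freedom = 3 − 1 = 2; critical value at α = 0.05 is 5.991.
Since 0.233 < 5.991, we fail to reject the null hypothesis — the data are consistent with the 12:3:1 ratio.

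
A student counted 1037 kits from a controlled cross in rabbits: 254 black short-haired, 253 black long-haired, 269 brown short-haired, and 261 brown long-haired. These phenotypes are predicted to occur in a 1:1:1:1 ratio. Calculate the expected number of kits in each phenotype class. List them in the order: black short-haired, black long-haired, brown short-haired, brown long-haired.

Under the 1:1:1:1 hypothesis (Σ ratio = 4, N = 1037):
  black short-haired: 1037 × 1/4 = 259.25
  black long-haired: 1037 × 1/4 = 259.25
  brown short-haired: 1037 × 1/4 = 259.25
  brown long-haired: 1037 × 1/4 = 259.25

259.25, 259.25, 259.25, 259.25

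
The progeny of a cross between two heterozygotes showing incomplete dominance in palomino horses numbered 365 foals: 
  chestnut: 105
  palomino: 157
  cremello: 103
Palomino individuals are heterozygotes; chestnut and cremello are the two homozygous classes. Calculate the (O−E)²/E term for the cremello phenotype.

1.513

With incomplete dominance, a heterozygote × heterozygote cross gives a 1:2:1 phenotypic ratio.
Expected counts for N = 365 under a 1:2:1 ratio (total parts = 4):
  chestnut: 365 × 1/4 = 91.25
  palomino: 365 × 2/4 = 182.5
  cremello: 365 × 1/4 = 91.25
Contribution of cremello: (103 − 91.25)² / 91.25 = 1.5130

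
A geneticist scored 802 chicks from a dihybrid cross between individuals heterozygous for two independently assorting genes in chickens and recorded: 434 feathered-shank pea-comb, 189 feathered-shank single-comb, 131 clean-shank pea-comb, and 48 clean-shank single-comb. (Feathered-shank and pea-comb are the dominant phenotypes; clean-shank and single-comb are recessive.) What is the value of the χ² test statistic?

A dihybrid F₂ with independent assortment and complete dominance at both loci gives a 9:3:3:1 phenotypic ratio.
Expected counts for N = 802 under a 9:3:3:1 ratio (total parts = 16):
  feathered-shank pea-comb: 802 × 9/16 = 451.125
  feathered-shank single-comb: 802 × 3/16 = 150.375
  clean-shank pea-comb: 802 × 3/16 = 150.375
  clean-shank single-comb: 802 × 1/16 = 50.125
χ² = Σ (O − E)² / E
  feathered-shank pea-comb: (434 − 451.125)² / 451.125 = 0.6501
  feathered-shank single-comb: (189 − 150.375)² / 150.375 = 9.9211
  clean-shank pea-comb: (131 − 150.375)² / 150.375 = 2.4964
  clean-shank single-comb: (48 − 50.125)² / 50.125 = 0.0901
χ² = 0.6501 + 9.9211 + 2.4964 + 0.0901 = 13.1577 ≈ 13.158

13.158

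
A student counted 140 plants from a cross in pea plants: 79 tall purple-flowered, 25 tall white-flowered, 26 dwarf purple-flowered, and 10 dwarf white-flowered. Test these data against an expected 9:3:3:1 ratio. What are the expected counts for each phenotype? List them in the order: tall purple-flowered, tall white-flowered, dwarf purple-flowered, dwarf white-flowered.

Expected counts for N = 140 under a 9:3:3:1 ratio (total parts = 16):
  tall purple-flowered: 140 × 9/16 = 78.75
  tall white-flowered: 140 × 3/16 = 26.25
  dwarf purple-flowered: 140 × 3/16 = 26.25
  dwarf white-flowered: 140 × 1/16 = 8.75

78.75, 26.25, 26.25, 8.75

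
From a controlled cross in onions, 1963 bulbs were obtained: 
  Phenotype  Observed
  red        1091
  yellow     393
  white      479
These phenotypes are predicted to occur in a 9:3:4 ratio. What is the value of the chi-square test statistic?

2.128

Expected counts for N = 1963 under a 9:3:4 ratio (total parts = 16):
  red: 1963 × 9/16 = 1104.1875
  yellow: 1963 × 3/16 = 368.0625
  white: 1963 × 4/16 = 490.75
χ² = Σ (O − E)² / E
  red: (1091 − 1104.1875)² / 1104.1875 = 0.1575
  yellow: (393 − 368.0625)² / 368.0625 = 1.6896
  white: (479 − 490.75)² / 490.75 = 0.2813
χ² = 0.1575 + 1.6896 + 0.2813 = 2.1284 ≈ 2.128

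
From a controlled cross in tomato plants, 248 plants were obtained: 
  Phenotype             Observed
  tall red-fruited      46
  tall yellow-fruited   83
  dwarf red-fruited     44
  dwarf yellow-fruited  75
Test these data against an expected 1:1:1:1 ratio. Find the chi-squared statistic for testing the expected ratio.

The 1:1:1:1 ratio has 4 parts, so with N = 248 the expected counts are:
  tall red-fruited: 248 × 1/4 = 62
  tall yellow-fruited: 248 × 1/4 = 62
  dwarf red-fruited: 248 × 1/4 = 62
  dwarf yellow-fruited: 248 × 1/4 = 62
χ² = Σ (O − E)² / E
  tall red-fruited: (46 − 62)² / 62 = 4.1290
  tall yellow-fruited: (83 − 62)² / 62 = 7.1129
  dwarf red-fruited: (44 − 62)² / 62 = 5.2258
  dwarf yellow-fruited: (75 − 62)² / 62 = 2.7258
χ² = 4.1290 + 7.1129 + 5.2258 + 2.7258 = 19.1935 ≈ 19.194

19.194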